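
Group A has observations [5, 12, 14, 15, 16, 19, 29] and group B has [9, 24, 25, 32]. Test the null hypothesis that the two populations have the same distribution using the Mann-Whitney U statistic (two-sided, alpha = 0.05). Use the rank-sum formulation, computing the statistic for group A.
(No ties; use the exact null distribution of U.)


Step 1: Combine and sort all 11 observations; assign midranks.
sorted (value, group): (5,X), (9,Y), (12,X), (14,X), (15,X), (16,X), (19,X), (24,Y), (25,Y), (29,X), (32,Y)
ranks: 5->1, 9->2, 12->3, 14->4, 15->5, 16->6, 19->7, 24->8, 25->9, 29->10, 32->11
Step 2: Rank sum for X: R1 = 1 + 3 + 4 + 5 + 6 + 7 + 10 = 36.
Step 3: U_X = R1 - n1(n1+1)/2 = 36 - 7*8/2 = 36 - 28 = 8.
       U_Y = n1*n2 - U_X = 28 - 8 = 20.
Step 4: No ties, so the exact null distribution of U (based on enumerating the C(11,7) = 330 equally likely rank assignments) gives the two-sided p-value.
Step 5: p-value = 0.315152; compare to alpha = 0.05. fail to reject H0.

U_X = 8, p = 0.315152, fail to reject H0 at alpha = 0.05.


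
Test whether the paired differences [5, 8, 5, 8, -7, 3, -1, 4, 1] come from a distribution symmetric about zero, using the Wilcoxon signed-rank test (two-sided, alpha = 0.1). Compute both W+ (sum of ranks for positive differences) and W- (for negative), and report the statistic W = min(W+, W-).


Step 1: Drop any zero differences (none here) and take |d_i|.
|d| = [5, 8, 5, 8, 7, 3, 1, 4, 1]
Step 2: Midrank |d_i| (ties get averaged ranks).
ranks: |5|->5.5, |8|->8.5, |5|->5.5, |8|->8.5, |7|->7, |3|->3, |1|->1.5, |4|->4, |1|->1.5
Step 3: Attach original signs; sum ranks with positive sign and with negative sign.
W+ = 5.5 + 8.5 + 5.5 + 8.5 + 3 + 4 + 1.5 = 36.5
W- = 7 + 1.5 = 8.5
(Check: W+ + W- = 45 should equal n(n+1)/2 = 45.)
Step 4: Test statistic W = min(W+, W-) = 8.5.
Step 5: Ties in |d|, so use the tie-corrected normal approximation.
        E[W] = n(n+1)/4 = 9*10/4 = 22.5.
        Tie groups: |d|=1 (t=2), |d|=5 (t=2), |d|=8 (t=2); sum(t^3 - t) = 18.
        Var[W] = n(n+1)(2n+1)/24 - sum(t^3-t)/48 = 1710/24 - 18/48 = 70.875.
        z = (W - E[W]) / sqrt(Var[W]) = (8.5 - 22.5) / 8.4187 = -1.6630.
        Two-sided p = 2*Phi(z) = 0.096321.
Step 6: alpha = 0.1. reject H0.

W+ = 36.5, W- = 8.5, W = min = 8.5, p = 0.096321, reject H0.


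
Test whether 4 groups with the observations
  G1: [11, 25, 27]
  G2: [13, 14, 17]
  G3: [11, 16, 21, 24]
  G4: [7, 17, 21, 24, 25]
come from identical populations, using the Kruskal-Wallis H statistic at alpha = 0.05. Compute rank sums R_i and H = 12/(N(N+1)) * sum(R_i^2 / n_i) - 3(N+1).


Step 1: Combine all N = 15 observations and assign midranks.
sorted (value, group, rank): (7,G4,1), (11,G1,2.5), (11,G3,2.5), (13,G2,4), (14,G2,5), (16,G3,6), (17,G2,7.5), (17,G4,7.5), (21,G3,9.5), (21,G4,9.5), (24,G3,11.5), (24,G4,11.5), (25,G1,13.5), (25,G4,13.5), (27,G1,15)
Step 2: Sum ranks within each group.
R_1 = 31 (n_1 = 3)
R_2 = 16.5 (n_2 = 3)
R_3 = 29.5 (n_3 = 4)
R_4 = 43 (n_4 = 5)
Step 3: H = 12/(N(N+1)) * sum(R_i^2/n_i) - 3(N+1)
     = 12/(15*16) * (31^2/3 + 16.5^2/3 + 29.5^2/4 + 43^2/5) - 3*16
     = 0.050000 * 998.446 - 48
     = 1.922292.
Step 4: Ties present; correction factor C = 1 - 30/(15^3 - 15) = 0.991071. Corrected H = 1.922292 / 0.991071 = 1.939610.
Step 5: Under H0, H ~ chi^2(3); p-value = 0.585035.
Step 6: alpha = 0.05. fail to reject H0.

H = 1.9396, df = 3, p = 0.585035, fail to reject H0.


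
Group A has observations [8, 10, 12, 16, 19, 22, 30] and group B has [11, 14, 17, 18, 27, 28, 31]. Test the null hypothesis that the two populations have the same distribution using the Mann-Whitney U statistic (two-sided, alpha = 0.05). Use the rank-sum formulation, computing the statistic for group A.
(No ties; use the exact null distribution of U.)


Step 1: Combine and sort all 14 observations; assign midranks.
sorted (value, group): (8,X), (10,X), (11,Y), (12,X), (14,Y), (16,X), (17,Y), (18,Y), (19,X), (22,X), (27,Y), (28,Y), (30,X), (31,Y)
ranks: 8->1, 10->2, 11->3, 12->4, 14->5, 16->6, 17->7, 18->8, 19->9, 22->10, 27->11, 28->12, 30->13, 31->14
Step 2: Rank sum for X: R1 = 1 + 2 + 4 + 6 + 9 + 10 + 13 = 45.
Step 3: U_X = R1 - n1(n1+1)/2 = 45 - 7*8/2 = 45 - 28 = 17.
       U_Y = n1*n2 - U_X = 49 - 17 = 32.
Step 4: No ties, so the exact null distribution of U (based on enumerating the C(14,7) = 3432 equally likely rank assignments) gives the two-sided p-value.
Step 5: p-value = 0.382867; compare to alpha = 0.05. fail to reject H0.

U_X = 17, p = 0.382867, fail to reject H0 at alpha = 0.05.


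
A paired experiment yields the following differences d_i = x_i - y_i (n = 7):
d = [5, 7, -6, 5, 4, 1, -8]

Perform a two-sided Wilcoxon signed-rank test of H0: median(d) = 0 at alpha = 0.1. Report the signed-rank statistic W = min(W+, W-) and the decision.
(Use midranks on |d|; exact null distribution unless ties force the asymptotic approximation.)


Step 1: Drop any zero differences (none here) and take |d_i|.
|d| = [5, 7, 6, 5, 4, 1, 8]
Step 2: Midrank |d_i| (ties get averaged ranks).
ranks: |5|->3.5, |7|->6, |6|->5, |5|->3.5, |4|->2, |1|->1, |8|->7
Step 3: Attach original signs; sum ranks with positive sign and with negative sign.
W+ = 3.5 + 6 + 3.5 + 2 + 1 = 16
W- = 5 + 7 = 12
(Check: W+ + W- = 28 should equal n(n+1)/2 = 28.)
Step 4: Test statistic W = min(W+, W-) = 12.
Step 5: Ties in |d|, so use the tie-corrected normal approximation.
        E[W] = n(n+1)/4 = 7*8/4 = 14.
        Tie groups: |d|=5 (t=2); sum(t^3 - t) = 6.
        Var[W] = n(n+1)(2n+1)/24 - sum(t^3-t)/48 = 840/24 - 6/48 = 34.875.
        z = (W - E[W]) / sqrt(Var[W]) = (12 - 14) / 5.9055 = -0.3387.
        Two-sided p = 2*Phi(z) = 0.734861.
Step 6: alpha = 0.1. fail to reject H0.

W+ = 16, W- = 12, W = min = 12, p = 0.734861, fail to reject H0.


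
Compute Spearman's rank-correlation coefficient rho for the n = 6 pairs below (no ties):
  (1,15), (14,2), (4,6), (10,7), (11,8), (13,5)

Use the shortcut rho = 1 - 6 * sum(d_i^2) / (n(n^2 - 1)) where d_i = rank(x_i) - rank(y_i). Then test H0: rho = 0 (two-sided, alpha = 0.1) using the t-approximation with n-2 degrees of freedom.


Step 1: Rank x and y separately (midranks; no ties here).
rank(x): 1->1, 14->6, 4->2, 10->3, 11->4, 13->5
rank(y): 15->6, 2->1, 6->3, 7->4, 8->5, 5->2
Step 2: d_i = R_x(i) - R_y(i); compute d_i^2.
  (1-6)^2=25, (6-1)^2=25, (2-3)^2=1, (3-4)^2=1, (4-5)^2=1, (5-2)^2=9
sum(d^2) = 62.
Step 3: rho = 1 - 6*62 / (6*(6^2 - 1)) = 1 - 372/210 = -0.771429.
Step 4: Under H0, t = rho * sqrt((n-2)/(1-rho^2)) = -2.4247 ~ t(4).
Step 5: Two-sided p-value from the t-distribution with 4 df = 0.072397.
Step 6: alpha = 0.1. reject H0.

rho = -0.7714, p = 0.072397, reject H0 at alpha = 0.1.


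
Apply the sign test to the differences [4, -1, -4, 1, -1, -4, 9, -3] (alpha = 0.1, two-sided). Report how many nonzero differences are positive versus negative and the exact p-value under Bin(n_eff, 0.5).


Step 1: Discard zero differences. Original n = 8; n_eff = number of nonzero differences = 8.
Nonzero differences (with sign): +4, -1, -4, +1, -1, -4, +9, -3
Step 2: Count signs: positive = 3, negative = 5.
Step 3: Under H0: P(positive) = 0.5, so the number of positives S ~ Bin(8, 0.5).
Step 4: Two-sided exact p-value = sum of Bin(8,0.5) probabilities at or below the observed probability = 0.726562.
Step 5: alpha = 0.1. fail to reject H0.

n_eff = 8, pos = 3, neg = 5, p = 0.726562, fail to reject H0.


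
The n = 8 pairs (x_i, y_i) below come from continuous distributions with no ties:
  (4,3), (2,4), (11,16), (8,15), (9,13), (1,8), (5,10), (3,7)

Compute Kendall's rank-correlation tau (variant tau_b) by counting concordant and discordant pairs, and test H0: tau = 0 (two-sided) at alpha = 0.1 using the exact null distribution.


Step 1: Enumerate the 28 unordered pairs (i,j) with i<j and classify each by sign(x_j-x_i) * sign(y_j-y_i).
  (1,2):dx=-2,dy=+1->D; (1,3):dx=+7,dy=+13->C; (1,4):dx=+4,dy=+12->C; (1,5):dx=+5,dy=+10->C
  (1,6):dx=-3,dy=+5->D; (1,7):dx=+1,dy=+7->C; (1,8):dx=-1,dy=+4->D; (2,3):dx=+9,dy=+12->C
  (2,4):dx=+6,dy=+11->C; (2,5):dx=+7,dy=+9->C; (2,6):dx=-1,dy=+4->D; (2,7):dx=+3,dy=+6->C
  (2,8):dx=+1,dy=+3->C; (3,4):dx=-3,dy=-1->C; (3,5):dx=-2,dy=-3->C; (3,6):dx=-10,dy=-8->C
  (3,7):dx=-6,dy=-6->C; (3,8):dx=-8,dy=-9->C; (4,5):dx=+1,dy=-2->D; (4,6):dx=-7,dy=-7->C
  (4,7):dx=-3,dy=-5->C; (4,8):dx=-5,dy=-8->C; (5,6):dx=-8,dy=-5->C; (5,7):dx=-4,dy=-3->C
  (5,8):dx=-6,dy=-6->C; (6,7):dx=+4,dy=+2->C; (6,8):dx=+2,dy=-1->D; (7,8):dx=-2,dy=-3->C
Step 2: C = 22, D = 6, total pairs = 28.
Step 3: tau = (C - D)/(n(n-1)/2) = (22 - 6)/28 = 0.571429.
Step 4: Exact two-sided p-value (enumerate n! = 40320 permutations of y under H0): p = 0.061012.
Step 5: alpha = 0.1. reject H0.

tau_b = 0.5714 (C=22, D=6), p = 0.061012, reject H0.


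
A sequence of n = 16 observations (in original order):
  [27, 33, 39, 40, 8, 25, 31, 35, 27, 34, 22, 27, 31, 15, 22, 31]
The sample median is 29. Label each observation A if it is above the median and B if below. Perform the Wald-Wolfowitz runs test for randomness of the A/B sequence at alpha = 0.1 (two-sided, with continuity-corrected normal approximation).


Step 1: Compute median = 29; label A = above, B = below.
Labels in order: BAAABBAABABBABBA  (n_A = 8, n_B = 8)
Step 2: Count runs R = 10.
Step 3: Under H0 (random ordering), E[R] = 2*n_A*n_B/(n_A+n_B) + 1 = 2*8*8/16 + 1 = 9.0000.
        Var[R] = 2*n_A*n_B*(2*n_A*n_B - n_A - n_B) / ((n_A+n_B)^2 * (n_A+n_B-1)) = 14336/3840 = 3.7333.
        SD[R] = 1.9322.
Step 4: Continuity-corrected z = (R - 0.5 - E[R]) / SD[R] = (10 - 0.5 - 9.0000) / 1.9322 = 0.2588.
Step 5: Two-sided p-value via normal approximation = 2*(1 - Phi(|z|)) = 0.795809.
Step 6: alpha = 0.1. fail to reject H0.

R = 10, z = 0.2588, p = 0.795809, fail to reject H0.


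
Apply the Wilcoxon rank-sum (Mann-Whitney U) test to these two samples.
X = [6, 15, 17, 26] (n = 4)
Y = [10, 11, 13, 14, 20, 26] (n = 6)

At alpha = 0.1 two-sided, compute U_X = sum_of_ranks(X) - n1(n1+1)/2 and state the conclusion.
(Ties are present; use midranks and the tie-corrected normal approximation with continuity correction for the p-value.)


Step 1: Combine and sort all 10 observations; assign midranks.
sorted (value, group): (6,X), (10,Y), (11,Y), (13,Y), (14,Y), (15,X), (17,X), (20,Y), (26,X), (26,Y)
ranks: 6->1, 10->2, 11->3, 13->4, 14->5, 15->6, 17->7, 20->8, 26->9.5, 26->9.5
Step 2: Rank sum for X: R1 = 1 + 6 + 7 + 9.5 = 23.5.
Step 3: U_X = R1 - n1(n1+1)/2 = 23.5 - 4*5/2 = 23.5 - 10 = 13.5.
       U_Y = n1*n2 - U_X = 24 - 13.5 = 10.5.
Step 4: Ties are present, so use the tie-corrected normal approximation (with continuity correction) for the p-value.
Step 5: p-value = 0.830664; compare to alpha = 0.1. fail to reject H0.

U_X = 13.5, p = 0.830664, fail to reject H0 at alpha = 0.1.


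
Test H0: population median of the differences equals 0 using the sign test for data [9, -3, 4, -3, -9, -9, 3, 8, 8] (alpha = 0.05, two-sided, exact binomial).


Step 1: Discard zero differences. Original n = 9; n_eff = number of nonzero differences = 9.
Nonzero differences (with sign): +9, -3, +4, -3, -9, -9, +3, +8, +8
Step 2: Count signs: positive = 5, negative = 4.
Step 3: Under H0: P(positive) = 0.5, so the number of positives S ~ Bin(9, 0.5).
Step 4: Two-sided exact p-value = sum of Bin(9,0.5) probabilities at or below the observed probability = 1.000000.
Step 5: alpha = 0.05. fail to reject H0.

n_eff = 9, pos = 5, neg = 4, p = 1.000000, fail to reject H0.


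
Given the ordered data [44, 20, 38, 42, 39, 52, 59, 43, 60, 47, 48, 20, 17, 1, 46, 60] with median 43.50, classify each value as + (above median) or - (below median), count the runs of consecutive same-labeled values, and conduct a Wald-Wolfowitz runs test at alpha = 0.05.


Step 1: Compute median = 43.50; label A = above, B = below.
Labels in order: ABBBBAABAAABBBAA  (n_A = 8, n_B = 8)
Step 2: Count runs R = 7.
Step 3: Under H0 (random ordering), E[R] = 2*n_A*n_B/(n_A+n_B) + 1 = 2*8*8/16 + 1 = 9.0000.
        Var[R] = 2*n_A*n_B*(2*n_A*n_B - n_A - n_B) / ((n_A+n_B)^2 * (n_A+n_B-1)) = 14336/3840 = 3.7333.
        SD[R] = 1.9322.
Step 4: Continuity-corrected z = (R + 0.5 - E[R]) / SD[R] = (7 + 0.5 - 9.0000) / 1.9322 = -0.7763.
Step 5: Two-sided p-value via normal approximation = 2*(1 - Phi(|z|)) = 0.437558.
Step 6: alpha = 0.05. fail to reject H0.

R = 7, z = -0.7763, p = 0.437558, fail to reject H0.


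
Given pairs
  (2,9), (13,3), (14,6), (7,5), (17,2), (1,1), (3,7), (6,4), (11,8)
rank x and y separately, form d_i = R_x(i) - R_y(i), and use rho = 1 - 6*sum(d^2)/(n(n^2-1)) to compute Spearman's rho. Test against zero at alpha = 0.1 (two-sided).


Step 1: Rank x and y separately (midranks; no ties here).
rank(x): 2->2, 13->7, 14->8, 7->5, 17->9, 1->1, 3->3, 6->4, 11->6
rank(y): 9->9, 3->3, 6->6, 5->5, 2->2, 1->1, 7->7, 4->4, 8->8
Step 2: d_i = R_x(i) - R_y(i); compute d_i^2.
  (2-9)^2=49, (7-3)^2=16, (8-6)^2=4, (5-5)^2=0, (9-2)^2=49, (1-1)^2=0, (3-7)^2=16, (4-4)^2=0, (6-8)^2=4
sum(d^2) = 138.
Step 3: rho = 1 - 6*138 / (9*(9^2 - 1)) = 1 - 828/720 = -0.150000.
Step 4: Under H0, t = rho * sqrt((n-2)/(1-rho^2)) = -0.4014 ~ t(7).
Step 5: Two-sided p-value from the t-distribution with 7 df = 0.700094.
Step 6: alpha = 0.1. fail to reject H0.

rho = -0.1500, p = 0.700094, fail to reject H0 at alpha = 0.1.


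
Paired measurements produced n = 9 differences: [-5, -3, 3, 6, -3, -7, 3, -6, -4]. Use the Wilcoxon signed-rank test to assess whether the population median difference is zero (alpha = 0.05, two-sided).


Step 1: Drop any zero differences (none here) and take |d_i|.
|d| = [5, 3, 3, 6, 3, 7, 3, 6, 4]
Step 2: Midrank |d_i| (ties get averaged ranks).
ranks: |5|->6, |3|->2.5, |3|->2.5, |6|->7.5, |3|->2.5, |7|->9, |3|->2.5, |6|->7.5, |4|->5
Step 3: Attach original signs; sum ranks with positive sign and with negative sign.
W+ = 2.5 + 7.5 + 2.5 = 12.5
W- = 6 + 2.5 + 2.5 + 9 + 7.5 + 5 = 32.5
(Check: W+ + W- = 45 should equal n(n+1)/2 = 45.)
Step 4: Test statistic W = min(W+, W-) = 12.5.
Step 5: Ties in |d|, so use the tie-corrected normal approximation.
        E[W] = n(n+1)/4 = 9*10/4 = 22.5.
        Tie groups: |d|=3 (t=4), |d|=6 (t=2); sum(t^3 - t) = 66.
        Var[W] = n(n+1)(2n+1)/24 - sum(t^3-t)/48 = 1710/24 - 66/48 = 69.875.
        z = (W - E[W]) / sqrt(Var[W]) = (12.5 - 22.5) / 8.3591 = -1.1963.
        Two-sided p = 2*Phi(z) = 0.231581.
Step 6: alpha = 0.05. fail to reject H0.

W+ = 12.5, W- = 32.5, W = min = 12.5, p = 0.231581, fail to reject H0.


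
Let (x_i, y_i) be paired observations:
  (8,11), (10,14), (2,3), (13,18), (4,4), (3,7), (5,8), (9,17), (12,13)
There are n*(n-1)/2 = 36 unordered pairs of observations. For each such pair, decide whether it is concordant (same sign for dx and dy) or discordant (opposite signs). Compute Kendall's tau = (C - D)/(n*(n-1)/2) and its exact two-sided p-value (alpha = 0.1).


Step 1: Enumerate the 36 unordered pairs (i,j) with i<j and classify each by sign(x_j-x_i) * sign(y_j-y_i).
  (1,2):dx=+2,dy=+3->C; (1,3):dx=-6,dy=-8->C; (1,4):dx=+5,dy=+7->C; (1,5):dx=-4,dy=-7->C
  (1,6):dx=-5,dy=-4->C; (1,7):dx=-3,dy=-3->C; (1,8):dx=+1,dy=+6->C; (1,9):dx=+4,dy=+2->C
  (2,3):dx=-8,dy=-11->C; (2,4):dx=+3,dy=+4->C; (2,5):dx=-6,dy=-10->C; (2,6):dx=-7,dy=-7->C
  (2,7):dx=-5,dy=-6->C; (2,8):dx=-1,dy=+3->D; (2,9):dx=+2,dy=-1->D; (3,4):dx=+11,dy=+15->C
  (3,5):dx=+2,dy=+1->C; (3,6):dx=+1,dy=+4->C; (3,7):dx=+3,dy=+5->C; (3,8):dx=+7,dy=+14->C
  (3,9):dx=+10,dy=+10->C; (4,5):dx=-9,dy=-14->C; (4,6):dx=-10,dy=-11->C; (4,7):dx=-8,dy=-10->C
  (4,8):dx=-4,dy=-1->C; (4,9):dx=-1,dy=-5->C; (5,6):dx=-1,dy=+3->D; (5,7):dx=+1,dy=+4->C
  (5,8):dx=+5,dy=+13->C; (5,9):dx=+8,dy=+9->C; (6,7):dx=+2,dy=+1->C; (6,8):dx=+6,dy=+10->C
  (6,9):dx=+9,dy=+6->C; (7,8):dx=+4,dy=+9->C; (7,9):dx=+7,dy=+5->C; (8,9):dx=+3,dy=-4->D
Step 2: C = 32, D = 4, total pairs = 36.
Step 3: tau = (C - D)/(n(n-1)/2) = (32 - 4)/36 = 0.777778.
Step 4: Exact two-sided p-value (enumerate n! = 362880 permutations of y under H0): p = 0.002425.
Step 5: alpha = 0.1. reject H0.

tau_b = 0.7778 (C=32, D=4), p = 0.002425, reject H0.


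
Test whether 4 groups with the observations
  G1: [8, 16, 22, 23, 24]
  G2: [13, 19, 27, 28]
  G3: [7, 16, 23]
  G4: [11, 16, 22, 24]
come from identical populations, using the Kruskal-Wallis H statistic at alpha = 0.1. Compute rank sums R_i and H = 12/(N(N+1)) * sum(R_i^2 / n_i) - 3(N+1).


Step 1: Combine all N = 16 observations and assign midranks.
sorted (value, group, rank): (7,G3,1), (8,G1,2), (11,G4,3), (13,G2,4), (16,G1,6), (16,G3,6), (16,G4,6), (19,G2,8), (22,G1,9.5), (22,G4,9.5), (23,G1,11.5), (23,G3,11.5), (24,G1,13.5), (24,G4,13.5), (27,G2,15), (28,G2,16)
Step 2: Sum ranks within each group.
R_1 = 42.5 (n_1 = 5)
R_2 = 43 (n_2 = 4)
R_3 = 18.5 (n_3 = 3)
R_4 = 32 (n_4 = 4)
Step 3: H = 12/(N(N+1)) * sum(R_i^2/n_i) - 3(N+1)
     = 12/(16*17) * (42.5^2/5 + 43^2/4 + 18.5^2/3 + 32^2/4) - 3*17
     = 0.044118 * 1193.58 - 51
     = 1.658088.
Step 4: Ties present; correction factor C = 1 - 42/(16^3 - 16) = 0.989706. Corrected H = 1.658088 / 0.989706 = 1.675334.
Step 5: Under H0, H ~ chi^2(3); p-value = 0.642431.
Step 6: alpha = 0.1. fail to reject H0.

H = 1.6753, df = 3, p = 0.642431, fail to reject H0.


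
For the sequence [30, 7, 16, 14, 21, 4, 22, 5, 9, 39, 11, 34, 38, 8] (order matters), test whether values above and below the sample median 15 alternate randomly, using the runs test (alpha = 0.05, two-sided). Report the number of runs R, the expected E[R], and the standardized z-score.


Step 1: Compute median = 15; label A = above, B = below.
Labels in order: ABABABABBABAAB  (n_A = 7, n_B = 7)
Step 2: Count runs R = 12.
Step 3: Under H0 (random ordering), E[R] = 2*n_A*n_B/(n_A+n_B) + 1 = 2*7*7/14 + 1 = 8.0000.
        Var[R] = 2*n_A*n_B*(2*n_A*n_B - n_A - n_B) / ((n_A+n_B)^2 * (n_A+n_B-1)) = 8232/2548 = 3.2308.
        SD[R] = 1.7974.
Step 4: Continuity-corrected z = (R - 0.5 - E[R]) / SD[R] = (12 - 0.5 - 8.0000) / 1.7974 = 1.9472.
Step 5: Two-sided p-value via normal approximation = 2*(1 - Phi(|z|)) = 0.051508.
Step 6: alpha = 0.05. fail to reject H0.

R = 12, z = 1.9472, p = 0.051508, fail to reject H0.


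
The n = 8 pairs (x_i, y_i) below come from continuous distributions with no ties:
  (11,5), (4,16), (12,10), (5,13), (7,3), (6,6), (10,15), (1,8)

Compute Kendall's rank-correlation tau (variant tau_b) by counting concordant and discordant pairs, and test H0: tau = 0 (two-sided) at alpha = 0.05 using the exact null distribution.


Step 1: Enumerate the 28 unordered pairs (i,j) with i<j and classify each by sign(x_j-x_i) * sign(y_j-y_i).
  (1,2):dx=-7,dy=+11->D; (1,3):dx=+1,dy=+5->C; (1,4):dx=-6,dy=+8->D; (1,5):dx=-4,dy=-2->C
  (1,6):dx=-5,dy=+1->D; (1,7):dx=-1,dy=+10->D; (1,8):dx=-10,dy=+3->D; (2,3):dx=+8,dy=-6->D
  (2,4):dx=+1,dy=-3->D; (2,5):dx=+3,dy=-13->D; (2,6):dx=+2,dy=-10->D; (2,7):dx=+6,dy=-1->D
  (2,8):dx=-3,dy=-8->C; (3,4):dx=-7,dy=+3->D; (3,5):dx=-5,dy=-7->C; (3,6):dx=-6,dy=-4->C
  (3,7):dx=-2,dy=+5->D; (3,8):dx=-11,dy=-2->C; (4,5):dx=+2,dy=-10->D; (4,6):dx=+1,dy=-7->D
  (4,7):dx=+5,dy=+2->C; (4,8):dx=-4,dy=-5->C; (5,6):dx=-1,dy=+3->D; (5,7):dx=+3,dy=+12->C
  (5,8):dx=-6,dy=+5->D; (6,7):dx=+4,dy=+9->C; (6,8):dx=-5,dy=+2->D; (7,8):dx=-9,dy=-7->C
Step 2: C = 11, D = 17, total pairs = 28.
Step 3: tau = (C - D)/(n(n-1)/2) = (11 - 17)/28 = -0.214286.
Step 4: Exact two-sided p-value (enumerate n! = 40320 permutations of y under H0): p = 0.548413.
Step 5: alpha = 0.05. fail to reject H0.

tau_b = -0.2143 (C=11, D=17), p = 0.548413, fail to reject H0.


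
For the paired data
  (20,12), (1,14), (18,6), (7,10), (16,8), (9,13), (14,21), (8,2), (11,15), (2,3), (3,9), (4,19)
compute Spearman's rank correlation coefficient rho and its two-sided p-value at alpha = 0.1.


Step 1: Rank x and y separately (midranks; no ties here).
rank(x): 20->12, 1->1, 18->11, 7->5, 16->10, 9->7, 14->9, 8->6, 11->8, 2->2, 3->3, 4->4
rank(y): 12->7, 14->9, 6->3, 10->6, 8->4, 13->8, 21->12, 2->1, 15->10, 3->2, 9->5, 19->11
Step 2: d_i = R_x(i) - R_y(i); compute d_i^2.
  (12-7)^2=25, (1-9)^2=64, (11-3)^2=64, (5-6)^2=1, (10-4)^2=36, (7-8)^2=1, (9-12)^2=9, (6-1)^2=25, (8-10)^2=4, (2-2)^2=0, (3-5)^2=4, (4-11)^2=49
sum(d^2) = 282.
Step 3: rho = 1 - 6*282 / (12*(12^2 - 1)) = 1 - 1692/1716 = 0.013986.
Step 4: Under H0, t = rho * sqrt((n-2)/(1-rho^2)) = 0.0442 ~ t(10).
Step 5: Two-sided p-value from the t-distribution with 10 df = 0.965590.
Step 6: alpha = 0.1. fail to reject H0.

rho = 0.0140, p = 0.965590, fail to reject H0 at alpha = 0.1.


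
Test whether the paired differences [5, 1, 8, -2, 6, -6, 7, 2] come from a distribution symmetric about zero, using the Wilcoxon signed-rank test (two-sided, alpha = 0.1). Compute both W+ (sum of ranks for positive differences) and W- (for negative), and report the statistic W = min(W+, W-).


Step 1: Drop any zero differences (none here) and take |d_i|.
|d| = [5, 1, 8, 2, 6, 6, 7, 2]
Step 2: Midrank |d_i| (ties get averaged ranks).
ranks: |5|->4, |1|->1, |8|->8, |2|->2.5, |6|->5.5, |6|->5.5, |7|->7, |2|->2.5
Step 3: Attach original signs; sum ranks with positive sign and with negative sign.
W+ = 4 + 1 + 8 + 5.5 + 7 + 2.5 = 28
W- = 2.5 + 5.5 = 8
(Check: W+ + W- = 36 should equal n(n+1)/2 = 36.)
Step 4: Test statistic W = min(W+, W-) = 8.
Step 5: Ties in |d|, so use the tie-corrected normal approximation.
        E[W] = n(n+1)/4 = 8*9/4 = 18.
        Tie groups: |d|=2 (t=2), |d|=6 (t=2); sum(t^3 - t) = 12.
        Var[W] = n(n+1)(2n+1)/24 - sum(t^3-t)/48 = 1224/24 - 12/48 = 50.75.
        z = (W - E[W]) / sqrt(Var[W]) = (8 - 18) / 7.1239 = -1.4037.
        Two-sided p = 2*Phi(z) = 0.160401.
Step 6: alpha = 0.1. fail to reject H0.

W+ = 28, W- = 8, W = min = 8, p = 0.160401, fail to reject H0.


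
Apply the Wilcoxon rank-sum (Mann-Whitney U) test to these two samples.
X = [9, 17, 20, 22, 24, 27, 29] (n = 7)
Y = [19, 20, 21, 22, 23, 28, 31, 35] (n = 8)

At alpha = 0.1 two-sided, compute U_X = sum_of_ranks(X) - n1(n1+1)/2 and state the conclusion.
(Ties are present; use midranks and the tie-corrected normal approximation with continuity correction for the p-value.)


Step 1: Combine and sort all 15 observations; assign midranks.
sorted (value, group): (9,X), (17,X), (19,Y), (20,X), (20,Y), (21,Y), (22,X), (22,Y), (23,Y), (24,X), (27,X), (28,Y), (29,X), (31,Y), (35,Y)
ranks: 9->1, 17->2, 19->3, 20->4.5, 20->4.5, 21->6, 22->7.5, 22->7.5, 23->9, 24->10, 27->11, 28->12, 29->13, 31->14, 35->15
Step 2: Rank sum for X: R1 = 1 + 2 + 4.5 + 7.5 + 10 + 11 + 13 = 49.
Step 3: U_X = R1 - n1(n1+1)/2 = 49 - 7*8/2 = 49 - 28 = 21.
       U_Y = n1*n2 - U_X = 56 - 21 = 35.
Step 4: Ties are present, so use the tie-corrected normal approximation (with continuity correction) for the p-value.
Step 5: p-value = 0.451104; compare to alpha = 0.1. fail to reject H0.

U_X = 21, p = 0.451104, fail to reject H0 at alpha = 0.1.


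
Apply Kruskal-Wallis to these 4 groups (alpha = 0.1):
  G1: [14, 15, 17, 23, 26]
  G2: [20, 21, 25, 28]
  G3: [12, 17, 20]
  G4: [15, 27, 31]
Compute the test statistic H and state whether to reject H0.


Step 1: Combine all N = 15 observations and assign midranks.
sorted (value, group, rank): (12,G3,1), (14,G1,2), (15,G1,3.5), (15,G4,3.5), (17,G1,5.5), (17,G3,5.5), (20,G2,7.5), (20,G3,7.5), (21,G2,9), (23,G1,10), (25,G2,11), (26,G1,12), (27,G4,13), (28,G2,14), (31,G4,15)
Step 2: Sum ranks within each group.
R_1 = 33 (n_1 = 5)
R_2 = 41.5 (n_2 = 4)
R_3 = 14 (n_3 = 3)
R_4 = 31.5 (n_4 = 3)
Step 3: H = 12/(N(N+1)) * sum(R_i^2/n_i) - 3(N+1)
     = 12/(15*16) * (33^2/5 + 41.5^2/4 + 14^2/3 + 31.5^2/3) - 3*16
     = 0.050000 * 1044.45 - 48
     = 4.222292.
Step 4: Ties present; correction factor C = 1 - 18/(15^3 - 15) = 0.994643. Corrected H = 4.222292 / 0.994643 = 4.245033.
Step 5: Under H0, H ~ chi^2(3); p-value = 0.236192.
Step 6: alpha = 0.1. fail to reject H0.

H = 4.2450, df = 3, p = 0.236192, fail to reject H0.


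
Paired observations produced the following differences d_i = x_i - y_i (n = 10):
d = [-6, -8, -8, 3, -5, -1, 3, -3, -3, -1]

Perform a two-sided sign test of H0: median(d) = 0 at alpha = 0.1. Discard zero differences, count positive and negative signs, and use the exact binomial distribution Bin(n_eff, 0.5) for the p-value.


Step 1: Discard zero differences. Original n = 10; n_eff = number of nonzero differences = 10.
Nonzero differences (with sign): -6, -8, -8, +3, -5, -1, +3, -3, -3, -1
Step 2: Count signs: positive = 2, negative = 8.
Step 3: Under H0: P(positive) = 0.5, so the number of positives S ~ Bin(10, 0.5).
Step 4: Two-sided exact p-value = sum of Bin(10,0.5) probabilities at or below the observed probability = 0.109375.
Step 5: alpha = 0.1. fail to reject H0.

n_eff = 10, pos = 2, neg = 8, p = 0.109375, fail to reject H0.


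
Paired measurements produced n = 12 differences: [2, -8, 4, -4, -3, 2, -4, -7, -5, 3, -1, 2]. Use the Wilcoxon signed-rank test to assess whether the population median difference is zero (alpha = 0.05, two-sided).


Step 1: Drop any zero differences (none here) and take |d_i|.
|d| = [2, 8, 4, 4, 3, 2, 4, 7, 5, 3, 1, 2]
Step 2: Midrank |d_i| (ties get averaged ranks).
ranks: |2|->3, |8|->12, |4|->8, |4|->8, |3|->5.5, |2|->3, |4|->8, |7|->11, |5|->10, |3|->5.5, |1|->1, |2|->3
Step 3: Attach original signs; sum ranks with positive sign and with negative sign.
W+ = 3 + 8 + 3 + 5.5 + 3 = 22.5
W- = 12 + 8 + 5.5 + 8 + 11 + 10 + 1 = 55.5
(Check: W+ + W- = 78 should equal n(n+1)/2 = 78.)
Step 4: Test statistic W = min(W+, W-) = 22.5.
Step 5: Ties in |d|, so use the tie-corrected normal approximation.
        E[W] = n(n+1)/4 = 12*13/4 = 39.
        Tie groups: |d|=2 (t=3), |d|=3 (t=2), |d|=4 (t=3); sum(t^3 - t) = 54.
        Var[W] = n(n+1)(2n+1)/24 - sum(t^3-t)/48 = 3900/24 - 54/48 = 161.375.
        z = (W - E[W]) / sqrt(Var[W]) = (22.5 - 39) / 12.7033 = -1.2989.
        Two-sided p = 2*Phi(z) = 0.193988.
Step 6: alpha = 0.05. fail to reject H0.

W+ = 22.5, W- = 55.5, W = min = 22.5, p = 0.193988, fail to reject H0.


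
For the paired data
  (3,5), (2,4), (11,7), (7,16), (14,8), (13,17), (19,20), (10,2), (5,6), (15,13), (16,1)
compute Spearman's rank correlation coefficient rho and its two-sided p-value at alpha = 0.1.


Step 1: Rank x and y separately (midranks; no ties here).
rank(x): 3->2, 2->1, 11->6, 7->4, 14->8, 13->7, 19->11, 10->5, 5->3, 15->9, 16->10
rank(y): 5->4, 4->3, 7->6, 16->9, 8->7, 17->10, 20->11, 2->2, 6->5, 13->8, 1->1
Step 2: d_i = R_x(i) - R_y(i); compute d_i^2.
  (2-4)^2=4, (1-3)^2=4, (6-6)^2=0, (4-9)^2=25, (8-7)^2=1, (7-10)^2=9, (11-11)^2=0, (5-2)^2=9, (3-5)^2=4, (9-8)^2=1, (10-1)^2=81
sum(d^2) = 138.
Step 3: rho = 1 - 6*138 / (11*(11^2 - 1)) = 1 - 828/1320 = 0.372727.
Step 4: Under H0, t = rho * sqrt((n-2)/(1-rho^2)) = 1.2050 ~ t(9).
Step 5: Two-sided p-value from the t-distribution with 9 df = 0.258926.
Step 6: alpha = 0.1. fail to reject H0.

rho = 0.3727, p = 0.258926, fail to reject H0 at alpha = 0.1.


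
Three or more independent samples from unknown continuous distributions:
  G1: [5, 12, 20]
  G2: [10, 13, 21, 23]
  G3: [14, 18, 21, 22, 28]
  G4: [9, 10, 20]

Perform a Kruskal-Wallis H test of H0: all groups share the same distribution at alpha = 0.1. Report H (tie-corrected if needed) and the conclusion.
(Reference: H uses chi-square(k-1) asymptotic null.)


Step 1: Combine all N = 15 observations and assign midranks.
sorted (value, group, rank): (5,G1,1), (9,G4,2), (10,G2,3.5), (10,G4,3.5), (12,G1,5), (13,G2,6), (14,G3,7), (18,G3,8), (20,G1,9.5), (20,G4,9.5), (21,G2,11.5), (21,G3,11.5), (22,G3,13), (23,G2,14), (28,G3,15)
Step 2: Sum ranks within each group.
R_1 = 15.5 (n_1 = 3)
R_2 = 35 (n_2 = 4)
R_3 = 54.5 (n_3 = 5)
R_4 = 15 (n_4 = 3)
Step 3: H = 12/(N(N+1)) * sum(R_i^2/n_i) - 3(N+1)
     = 12/(15*16) * (15.5^2/3 + 35^2/4 + 54.5^2/5 + 15^2/3) - 3*16
     = 0.050000 * 1055.38 - 48
     = 4.769167.
Step 4: Ties present; correction factor C = 1 - 18/(15^3 - 15) = 0.994643. Corrected H = 4.769167 / 0.994643 = 4.794853.
Step 5: Under H0, H ~ chi^2(3); p-value = 0.187450.
Step 6: alpha = 0.1. fail to reject H0.

H = 4.7949, df = 3, p = 0.187450, fail to reject H0.


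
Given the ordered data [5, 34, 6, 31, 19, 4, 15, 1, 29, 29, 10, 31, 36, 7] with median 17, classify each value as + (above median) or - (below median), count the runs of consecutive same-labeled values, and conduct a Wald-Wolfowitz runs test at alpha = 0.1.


Step 1: Compute median = 17; label A = above, B = below.
Labels in order: BABAABBBAABAAB  (n_A = 7, n_B = 7)
Step 2: Count runs R = 9.
Step 3: Under H0 (random ordering), E[R] = 2*n_A*n_B/(n_A+n_B) + 1 = 2*7*7/14 + 1 = 8.0000.
        Var[R] = 2*n_A*n_B*(2*n_A*n_B - n_A - n_B) / ((n_A+n_B)^2 * (n_A+n_B-1)) = 8232/2548 = 3.2308.
        SD[R] = 1.7974.
Step 4: Continuity-corrected z = (R - 0.5 - E[R]) / SD[R] = (9 - 0.5 - 8.0000) / 1.7974 = 0.2782.
Step 5: Two-sided p-value via normal approximation = 2*(1 - Phi(|z|)) = 0.780879.
Step 6: alpha = 0.1. fail to reject H0.

R = 9, z = 0.2782, p = 0.780879, fail to reject H0.


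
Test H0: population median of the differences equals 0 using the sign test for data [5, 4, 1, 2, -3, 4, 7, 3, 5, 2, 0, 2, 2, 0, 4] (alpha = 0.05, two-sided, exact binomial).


Step 1: Discard zero differences. Original n = 15; n_eff = number of nonzero differences = 13.
Nonzero differences (with sign): +5, +4, +1, +2, -3, +4, +7, +3, +5, +2, +2, +2, +4
Step 2: Count signs: positive = 12, negative = 1.
Step 3: Under H0: P(positive) = 0.5, so the number of positives S ~ Bin(13, 0.5).
Step 4: Two-sided exact p-value = sum of Bin(13,0.5) probabilities at or below the observed probability = 0.003418.
Step 5: alpha = 0.05. reject H0.

n_eff = 13, pos = 12, neg = 1, p = 0.003418, reject H0.


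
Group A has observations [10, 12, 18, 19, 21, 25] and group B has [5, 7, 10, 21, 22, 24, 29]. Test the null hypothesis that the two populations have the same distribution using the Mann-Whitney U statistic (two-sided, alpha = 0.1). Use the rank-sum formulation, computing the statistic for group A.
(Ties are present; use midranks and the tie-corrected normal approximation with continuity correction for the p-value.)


Step 1: Combine and sort all 13 observations; assign midranks.
sorted (value, group): (5,Y), (7,Y), (10,X), (10,Y), (12,X), (18,X), (19,X), (21,X), (21,Y), (22,Y), (24,Y), (25,X), (29,Y)
ranks: 5->1, 7->2, 10->3.5, 10->3.5, 12->5, 18->6, 19->7, 21->8.5, 21->8.5, 22->10, 24->11, 25->12, 29->13
Step 2: Rank sum for X: R1 = 3.5 + 5 + 6 + 7 + 8.5 + 12 = 42.
Step 3: U_X = R1 - n1(n1+1)/2 = 42 - 6*7/2 = 42 - 21 = 21.
       U_Y = n1*n2 - U_X = 42 - 21 = 21.
Step 4: Ties are present, so use the tie-corrected normal approximation (with continuity correction) for the p-value.
Step 5: p-value = 1.000000; compare to alpha = 0.1. fail to reject H0.

U_X = 21, p = 1.000000, fail to reject H0 at alpha = 0.1.


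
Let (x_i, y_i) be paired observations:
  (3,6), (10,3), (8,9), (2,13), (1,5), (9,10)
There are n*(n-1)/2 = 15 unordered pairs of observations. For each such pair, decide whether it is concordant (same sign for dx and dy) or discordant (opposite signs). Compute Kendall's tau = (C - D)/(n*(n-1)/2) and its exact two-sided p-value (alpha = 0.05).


Step 1: Enumerate the 15 unordered pairs (i,j) with i<j and classify each by sign(x_j-x_i) * sign(y_j-y_i).
  (1,2):dx=+7,dy=-3->D; (1,3):dx=+5,dy=+3->C; (1,4):dx=-1,dy=+7->D; (1,5):dx=-2,dy=-1->C
  (1,6):dx=+6,dy=+4->C; (2,3):dx=-2,dy=+6->D; (2,4):dx=-8,dy=+10->D; (2,5):dx=-9,dy=+2->D
  (2,6):dx=-1,dy=+7->D; (3,4):dx=-6,dy=+4->D; (3,5):dx=-7,dy=-4->C; (3,6):dx=+1,dy=+1->C
  (4,5):dx=-1,dy=-8->C; (4,6):dx=+7,dy=-3->D; (5,6):dx=+8,dy=+5->C
Step 2: C = 7, D = 8, total pairs = 15.
Step 3: tau = (C - D)/(n(n-1)/2) = (7 - 8)/15 = -0.066667.
Step 4: Exact two-sided p-value (enumerate n! = 720 permutations of y under H0): p = 1.000000.
Step 5: alpha = 0.05. fail to reject H0.

tau_b = -0.0667 (C=7, D=8), p = 1.000000, fail to reject H0.


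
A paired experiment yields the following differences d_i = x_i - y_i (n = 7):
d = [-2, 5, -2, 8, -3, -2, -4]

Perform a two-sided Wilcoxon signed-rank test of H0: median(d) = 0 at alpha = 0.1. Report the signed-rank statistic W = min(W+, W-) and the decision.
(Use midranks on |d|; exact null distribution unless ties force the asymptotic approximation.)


Step 1: Drop any zero differences (none here) and take |d_i|.
|d| = [2, 5, 2, 8, 3, 2, 4]
Step 2: Midrank |d_i| (ties get averaged ranks).
ranks: |2|->2, |5|->6, |2|->2, |8|->7, |3|->4, |2|->2, |4|->5
Step 3: Attach original signs; sum ranks with positive sign and with negative sign.
W+ = 6 + 7 = 13
W- = 2 + 2 + 4 + 2 + 5 = 15
(Check: W+ + W- = 28 should equal n(n+1)/2 = 28.)
Step 4: Test statistic W = min(W+, W-) = 13.
Step 5: Ties in |d|, so use the tie-corrected normal approximation.
        E[W] = n(n+1)/4 = 7*8/4 = 14.
        Tie groups: |d|=2 (t=3); sum(t^3 - t) = 24.
        Var[W] = n(n+1)(2n+1)/24 - sum(t^3-t)/48 = 840/24 - 24/48 = 34.5.
        z = (W - E[W]) / sqrt(Var[W]) = (13 - 14) / 5.8737 = -0.1703.
        Two-sided p = 2*Phi(z) = 0.864813.
Step 6: alpha = 0.1. fail to reject H0.

W+ = 13, W- = 15, W = min = 13, p = 0.864813, fail to reject H0.


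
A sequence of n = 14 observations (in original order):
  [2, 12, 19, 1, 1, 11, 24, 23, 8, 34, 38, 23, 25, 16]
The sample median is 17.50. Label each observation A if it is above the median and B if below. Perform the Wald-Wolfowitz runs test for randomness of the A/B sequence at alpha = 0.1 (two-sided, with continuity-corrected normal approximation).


Step 1: Compute median = 17.50; label A = above, B = below.
Labels in order: BBABBBAABAAAAB  (n_A = 7, n_B = 7)
Step 2: Count runs R = 7.
Step 3: Under H0 (random ordering), E[R] = 2*n_A*n_B/(n_A+n_B) + 1 = 2*7*7/14 + 1 = 8.0000.
        Var[R] = 2*n_A*n_B*(2*n_A*n_B - n_A - n_B) / ((n_A+n_B)^2 * (n_A+n_B-1)) = 8232/2548 = 3.2308.
        SD[R] = 1.7974.
Step 4: Continuity-corrected z = (R + 0.5 - E[R]) / SD[R] = (7 + 0.5 - 8.0000) / 1.7974 = -0.2782.
Step 5: Two-sided p-value via normal approximation = 2*(1 - Phi(|z|)) = 0.780879.
Step 6: alpha = 0.1. fail to reject H0.

R = 7, z = -0.2782, p = 0.780879, fail to reject H0.


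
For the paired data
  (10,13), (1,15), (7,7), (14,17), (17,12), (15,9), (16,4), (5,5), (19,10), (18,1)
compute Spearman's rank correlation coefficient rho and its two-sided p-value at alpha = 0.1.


Step 1: Rank x and y separately (midranks; no ties here).
rank(x): 10->4, 1->1, 7->3, 14->5, 17->8, 15->6, 16->7, 5->2, 19->10, 18->9
rank(y): 13->8, 15->9, 7->4, 17->10, 12->7, 9->5, 4->2, 5->3, 10->6, 1->1
Step 2: d_i = R_x(i) - R_y(i); compute d_i^2.
  (4-8)^2=16, (1-9)^2=64, (3-4)^2=1, (5-10)^2=25, (8-7)^2=1, (6-5)^2=1, (7-2)^2=25, (2-3)^2=1, (10-6)^2=16, (9-1)^2=64
sum(d^2) = 214.
Step 3: rho = 1 - 6*214 / (10*(10^2 - 1)) = 1 - 1284/990 = -0.296970.
Step 4: Under H0, t = rho * sqrt((n-2)/(1-rho^2)) = -0.8796 ~ t(8).
Step 5: Two-sided p-value from the t-distribution with 8 df = 0.404702.
Step 6: alpha = 0.1. fail to reject H0.

rho = -0.2970, p = 0.404702, fail to reject H0 at alpha = 0.1.


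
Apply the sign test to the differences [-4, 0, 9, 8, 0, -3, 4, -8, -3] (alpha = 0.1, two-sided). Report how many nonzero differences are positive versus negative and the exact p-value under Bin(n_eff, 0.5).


Step 1: Discard zero differences. Original n = 9; n_eff = number of nonzero differences = 7.
Nonzero differences (with sign): -4, +9, +8, -3, +4, -8, -3
Step 2: Count signs: positive = 3, negative = 4.
Step 3: Under H0: P(positive) = 0.5, so the number of positives S ~ Bin(7, 0.5).
Step 4: Two-sided exact p-value = sum of Bin(7,0.5) probabilities at or below the observed probability = 1.000000.
Step 5: alpha = 0.1. fail to reject H0.

n_eff = 7, pos = 3, neg = 4, p = 1.000000, fail to reject H0.


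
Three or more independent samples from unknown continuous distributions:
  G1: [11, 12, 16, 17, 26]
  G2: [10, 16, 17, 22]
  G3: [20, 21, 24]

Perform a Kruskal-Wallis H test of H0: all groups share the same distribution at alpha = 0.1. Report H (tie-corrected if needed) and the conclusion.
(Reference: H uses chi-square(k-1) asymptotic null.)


Step 1: Combine all N = 12 observations and assign midranks.
sorted (value, group, rank): (10,G2,1), (11,G1,2), (12,G1,3), (16,G1,4.5), (16,G2,4.5), (17,G1,6.5), (17,G2,6.5), (20,G3,8), (21,G3,9), (22,G2,10), (24,G3,11), (26,G1,12)
Step 2: Sum ranks within each group.
R_1 = 28 (n_1 = 5)
R_2 = 22 (n_2 = 4)
R_3 = 28 (n_3 = 3)
Step 3: H = 12/(N(N+1)) * sum(R_i^2/n_i) - 3(N+1)
     = 12/(12*13) * (28^2/5 + 22^2/4 + 28^2/3) - 3*13
     = 0.076923 * 539.133 - 39
     = 2.471795.
Step 4: Ties present; correction factor C = 1 - 12/(12^3 - 12) = 0.993007. Corrected H = 2.471795 / 0.993007 = 2.489202.
Step 5: Under H0, H ~ chi^2(2); p-value = 0.288056.
Step 6: alpha = 0.1. fail to reject H0.

H = 2.4892, df = 2, p = 0.288056, fail to reject H0.


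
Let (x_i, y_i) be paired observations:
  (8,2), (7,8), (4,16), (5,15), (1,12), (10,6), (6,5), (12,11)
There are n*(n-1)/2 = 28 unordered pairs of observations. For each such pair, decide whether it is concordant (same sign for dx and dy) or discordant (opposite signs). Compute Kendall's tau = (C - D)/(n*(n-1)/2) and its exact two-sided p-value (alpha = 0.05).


Step 1: Enumerate the 28 unordered pairs (i,j) with i<j and classify each by sign(x_j-x_i) * sign(y_j-y_i).
  (1,2):dx=-1,dy=+6->D; (1,3):dx=-4,dy=+14->D; (1,4):dx=-3,dy=+13->D; (1,5):dx=-7,dy=+10->D
  (1,6):dx=+2,dy=+4->C; (1,7):dx=-2,dy=+3->D; (1,8):dx=+4,dy=+9->C; (2,3):dx=-3,dy=+8->D
  (2,4):dx=-2,dy=+7->D; (2,5):dx=-6,dy=+4->D; (2,6):dx=+3,dy=-2->D; (2,7):dx=-1,dy=-3->C
  (2,8):dx=+5,dy=+3->C; (3,4):dx=+1,dy=-1->D; (3,5):dx=-3,dy=-4->C; (3,6):dx=+6,dy=-10->D
  (3,7):dx=+2,dy=-11->D; (3,8):dx=+8,dy=-5->D; (4,5):dx=-4,dy=-3->C; (4,6):dx=+5,dy=-9->D
  (4,7):dx=+1,dy=-10->D; (4,8):dx=+7,dy=-4->D; (5,6):dx=+9,dy=-6->D; (5,7):dx=+5,dy=-7->D
  (5,8):dx=+11,dy=-1->D; (6,7):dx=-4,dy=-1->C; (6,8):dx=+2,dy=+5->C; (7,8):dx=+6,dy=+6->C
Step 2: C = 9, D = 19, total pairs = 28.
Step 3: tau = (C - D)/(n(n-1)/2) = (9 - 19)/28 = -0.357143.
Step 4: Exact two-sided p-value (enumerate n! = 40320 permutations of y under H0): p = 0.275099.
Step 5: alpha = 0.05. fail to reject H0.

tau_b = -0.3571 (C=9, D=19), p = 0.275099, fail to reject H0.


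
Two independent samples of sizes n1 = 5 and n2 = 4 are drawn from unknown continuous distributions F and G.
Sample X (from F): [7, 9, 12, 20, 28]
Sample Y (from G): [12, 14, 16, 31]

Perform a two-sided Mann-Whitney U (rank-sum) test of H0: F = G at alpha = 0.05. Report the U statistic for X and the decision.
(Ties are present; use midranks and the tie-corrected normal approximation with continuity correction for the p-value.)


Step 1: Combine and sort all 9 observations; assign midranks.
sorted (value, group): (7,X), (9,X), (12,X), (12,Y), (14,Y), (16,Y), (20,X), (28,X), (31,Y)
ranks: 7->1, 9->2, 12->3.5, 12->3.5, 14->5, 16->6, 20->7, 28->8, 31->9
Step 2: Rank sum for X: R1 = 1 + 2 + 3.5 + 7 + 8 = 21.5.
Step 3: U_X = R1 - n1(n1+1)/2 = 21.5 - 5*6/2 = 21.5 - 15 = 6.5.
       U_Y = n1*n2 - U_X = 20 - 6.5 = 13.5.
Step 4: Ties are present, so use the tie-corrected normal approximation (with continuity correction) for the p-value.
Step 5: p-value = 0.460558; compare to alpha = 0.05. fail to reject H0.

U_X = 6.5, p = 0.460558, fail to reject H0 at alpha = 0.05.


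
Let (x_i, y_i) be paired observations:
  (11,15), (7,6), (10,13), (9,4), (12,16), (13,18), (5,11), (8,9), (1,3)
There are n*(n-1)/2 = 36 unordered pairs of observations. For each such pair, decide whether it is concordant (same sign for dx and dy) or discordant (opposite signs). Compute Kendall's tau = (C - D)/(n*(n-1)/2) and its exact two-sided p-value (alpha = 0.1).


Step 1: Enumerate the 36 unordered pairs (i,j) with i<j and classify each by sign(x_j-x_i) * sign(y_j-y_i).
  (1,2):dx=-4,dy=-9->C; (1,3):dx=-1,dy=-2->C; (1,4):dx=-2,dy=-11->C; (1,5):dx=+1,dy=+1->C
  (1,6):dx=+2,dy=+3->C; (1,7):dx=-6,dy=-4->C; (1,8):dx=-3,dy=-6->C; (1,9):dx=-10,dy=-12->C
  (2,3):dx=+3,dy=+7->C; (2,4):dx=+2,dy=-2->D; (2,5):dx=+5,dy=+10->C; (2,6):dx=+6,dy=+12->C
  (2,7):dx=-2,dy=+5->D; (2,8):dx=+1,dy=+3->C; (2,9):dx=-6,dy=-3->C; (3,4):dx=-1,dy=-9->C
  (3,5):dx=+2,dy=+3->C; (3,6):dx=+3,dy=+5->C; (3,7):dx=-5,dy=-2->C; (3,8):dx=-2,dy=-4->C
  (3,9):dx=-9,dy=-10->C; (4,5):dx=+3,dy=+12->C; (4,6):dx=+4,dy=+14->C; (4,7):dx=-4,dy=+7->D
  (4,8):dx=-1,dy=+5->D; (4,9):dx=-8,dy=-1->C; (5,6):dx=+1,dy=+2->C; (5,7):dx=-7,dy=-5->C
  (5,8):dx=-4,dy=-7->C; (5,9):dx=-11,dy=-13->C; (6,7):dx=-8,dy=-7->C; (6,8):dx=-5,dy=-9->C
  (6,9):dx=-12,dy=-15->C; (7,8):dx=+3,dy=-2->D; (7,9):dx=-4,dy=-8->C; (8,9):dx=-7,dy=-6->C
Step 2: C = 31, D = 5, total pairs = 36.
Step 3: tau = (C - D)/(n(n-1)/2) = (31 - 5)/36 = 0.722222.
Step 4: Exact two-sided p-value (enumerate n! = 362880 permutations of y under H0): p = 0.005886.
Step 5: alpha = 0.1. reject H0.

tau_b = 0.7222 (C=31, D=5), p = 0.005886, reject H0.
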